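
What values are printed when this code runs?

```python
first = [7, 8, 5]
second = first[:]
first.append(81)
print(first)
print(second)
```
[7, 8, 5, 81]
[7, 8, 5]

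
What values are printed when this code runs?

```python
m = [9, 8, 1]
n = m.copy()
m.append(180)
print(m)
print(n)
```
[9, 8, 1, 180]
[9, 8, 1]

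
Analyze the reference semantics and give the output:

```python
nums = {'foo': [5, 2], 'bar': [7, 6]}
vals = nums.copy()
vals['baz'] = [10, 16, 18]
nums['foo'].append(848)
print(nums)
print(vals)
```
{'foo': [5, 2, 848], 'bar': [7, 6]}
{'foo': [5, 2, 848], 'bar': [7, 6], 'baz': [10, 16, 18]}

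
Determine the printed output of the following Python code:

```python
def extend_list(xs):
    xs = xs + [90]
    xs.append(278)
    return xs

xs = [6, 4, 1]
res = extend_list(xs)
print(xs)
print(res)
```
[6, 4, 1]
[6, 4, 1, 90, 278]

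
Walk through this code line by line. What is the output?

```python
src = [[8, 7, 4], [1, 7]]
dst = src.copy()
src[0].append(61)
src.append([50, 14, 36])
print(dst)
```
[[8, 7, 4, 61], [1, 7]]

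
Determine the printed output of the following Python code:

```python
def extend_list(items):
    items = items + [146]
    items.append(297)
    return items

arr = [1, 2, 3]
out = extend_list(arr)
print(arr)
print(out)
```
[1, 2, 3]
[1, 2, 3, 146, 297]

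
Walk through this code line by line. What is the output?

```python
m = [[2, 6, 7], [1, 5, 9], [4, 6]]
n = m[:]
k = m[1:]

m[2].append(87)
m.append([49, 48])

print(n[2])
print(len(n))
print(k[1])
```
[4, 6, 87]
3
[4, 6, 87]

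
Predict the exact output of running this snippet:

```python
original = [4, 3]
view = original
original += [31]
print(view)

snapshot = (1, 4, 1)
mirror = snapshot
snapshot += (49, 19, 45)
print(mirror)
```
[4, 3, 31]
(1, 4, 1)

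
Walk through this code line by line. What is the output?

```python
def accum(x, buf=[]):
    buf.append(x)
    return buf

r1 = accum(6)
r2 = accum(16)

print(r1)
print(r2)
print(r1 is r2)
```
[6, 16]
[6, 16]
True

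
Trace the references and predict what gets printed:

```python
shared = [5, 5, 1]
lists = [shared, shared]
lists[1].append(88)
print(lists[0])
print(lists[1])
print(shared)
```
[5, 5, 1, 88]
[5, 5, 1, 88]
[5, 5, 1, 88]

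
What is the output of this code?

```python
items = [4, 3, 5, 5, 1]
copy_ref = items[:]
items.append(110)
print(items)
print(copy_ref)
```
[4, 3, 5, 5, 1, 110]
[4, 3, 5, 5, 1]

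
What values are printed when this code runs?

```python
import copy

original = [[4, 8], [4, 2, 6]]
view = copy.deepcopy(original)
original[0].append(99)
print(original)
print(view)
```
[[4, 8, 99], [4, 2, 6]]
[[4, 8], [4, 2, 6]]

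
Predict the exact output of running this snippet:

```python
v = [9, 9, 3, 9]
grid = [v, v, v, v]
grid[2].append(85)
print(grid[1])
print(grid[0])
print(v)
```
[9, 9, 3, 9, 85]
[9, 9, 3, 9, 85]
[9, 9, 3, 9, 85]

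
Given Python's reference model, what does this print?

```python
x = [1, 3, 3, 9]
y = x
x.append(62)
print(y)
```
[1, 3, 3, 9, 62]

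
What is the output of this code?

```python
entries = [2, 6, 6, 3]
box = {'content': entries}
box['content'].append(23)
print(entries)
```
[2, 6, 6, 3, 23]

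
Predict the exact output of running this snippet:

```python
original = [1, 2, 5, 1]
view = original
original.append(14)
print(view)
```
[1, 2, 5, 1, 14]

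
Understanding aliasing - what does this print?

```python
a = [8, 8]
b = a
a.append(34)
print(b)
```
[8, 8, 34]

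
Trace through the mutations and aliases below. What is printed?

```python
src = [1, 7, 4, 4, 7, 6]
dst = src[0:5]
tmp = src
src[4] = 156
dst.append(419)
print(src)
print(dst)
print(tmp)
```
[1, 7, 4, 4, 156, 6]
[1, 7, 4, 4, 7, 419]
[1, 7, 4, 4, 156, 6]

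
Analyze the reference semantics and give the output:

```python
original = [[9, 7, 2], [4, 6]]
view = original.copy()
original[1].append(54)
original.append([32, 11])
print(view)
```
[[9, 7, 2], [4, 6, 54]]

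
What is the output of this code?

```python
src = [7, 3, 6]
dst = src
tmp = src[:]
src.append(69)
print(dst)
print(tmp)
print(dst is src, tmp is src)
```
[7, 3, 6, 69]
[7, 3, 6]
True False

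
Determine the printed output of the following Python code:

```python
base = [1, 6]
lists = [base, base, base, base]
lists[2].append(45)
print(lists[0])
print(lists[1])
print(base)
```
[1, 6, 45]
[1, 6, 45]
[1, 6, 45]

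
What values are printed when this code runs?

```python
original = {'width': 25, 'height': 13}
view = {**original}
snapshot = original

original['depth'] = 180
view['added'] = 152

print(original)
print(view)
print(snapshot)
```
{'width': 25, 'height': 13, 'depth': 180}
{'width': 25, 'height': 13, 'added': 152}
{'width': 25, 'height': 13, 'depth': 180}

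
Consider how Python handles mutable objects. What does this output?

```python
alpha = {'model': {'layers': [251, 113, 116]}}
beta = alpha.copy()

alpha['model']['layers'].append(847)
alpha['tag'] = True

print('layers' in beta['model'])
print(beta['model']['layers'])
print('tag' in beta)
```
True
[251, 113, 116, 847]
False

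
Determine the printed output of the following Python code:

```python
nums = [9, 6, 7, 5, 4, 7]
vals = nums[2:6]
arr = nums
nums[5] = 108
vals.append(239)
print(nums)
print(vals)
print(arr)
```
[9, 6, 7, 5, 4, 108]
[7, 5, 4, 7, 239]
[9, 6, 7, 5, 4, 108]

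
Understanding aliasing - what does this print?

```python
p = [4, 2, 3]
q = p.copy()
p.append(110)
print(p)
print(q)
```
[4, 2, 3, 110]
[4, 2, 3]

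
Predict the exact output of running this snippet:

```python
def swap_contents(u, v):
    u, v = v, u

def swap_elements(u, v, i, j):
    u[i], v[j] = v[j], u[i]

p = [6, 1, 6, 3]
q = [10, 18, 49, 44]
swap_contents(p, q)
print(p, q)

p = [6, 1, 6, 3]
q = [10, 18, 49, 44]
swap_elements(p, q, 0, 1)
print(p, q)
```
[6, 1, 6, 3] [10, 18, 49, 44]
[18, 1, 6, 3] [10, 6, 49, 44]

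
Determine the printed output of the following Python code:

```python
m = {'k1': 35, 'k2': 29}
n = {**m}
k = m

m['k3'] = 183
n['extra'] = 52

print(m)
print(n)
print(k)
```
{'k1': 35, 'k2': 29, 'k3': 183}
{'k1': 35, 'k2': 29, 'extra': 52}
{'k1': 35, 'k2': 29, 'k3': 183}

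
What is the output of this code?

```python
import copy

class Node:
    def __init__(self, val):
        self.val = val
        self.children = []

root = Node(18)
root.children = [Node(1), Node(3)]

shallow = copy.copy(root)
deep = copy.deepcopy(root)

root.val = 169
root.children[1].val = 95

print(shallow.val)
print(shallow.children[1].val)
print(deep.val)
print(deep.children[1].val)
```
18
95
18
3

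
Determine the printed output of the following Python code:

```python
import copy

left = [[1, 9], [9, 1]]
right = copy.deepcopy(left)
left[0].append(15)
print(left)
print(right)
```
[[1, 9, 15], [9, 1]]
[[1, 9], [9, 1]]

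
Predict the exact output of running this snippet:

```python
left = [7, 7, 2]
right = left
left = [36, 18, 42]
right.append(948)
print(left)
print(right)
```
[36, 18, 42]
[7, 7, 2, 948]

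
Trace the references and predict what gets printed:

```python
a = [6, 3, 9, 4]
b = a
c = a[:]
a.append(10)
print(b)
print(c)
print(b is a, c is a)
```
[6, 3, 9, 4, 10]
[6, 3, 9, 4]
True False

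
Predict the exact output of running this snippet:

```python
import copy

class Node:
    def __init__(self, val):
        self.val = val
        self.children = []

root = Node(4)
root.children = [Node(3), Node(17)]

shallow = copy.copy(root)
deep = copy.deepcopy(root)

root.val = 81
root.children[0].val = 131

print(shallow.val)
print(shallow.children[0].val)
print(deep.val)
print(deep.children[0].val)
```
4
131
4
3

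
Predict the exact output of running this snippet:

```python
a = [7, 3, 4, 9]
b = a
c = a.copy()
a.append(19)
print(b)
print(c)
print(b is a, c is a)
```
[7, 3, 4, 9, 19]
[7, 3, 4, 9]
True False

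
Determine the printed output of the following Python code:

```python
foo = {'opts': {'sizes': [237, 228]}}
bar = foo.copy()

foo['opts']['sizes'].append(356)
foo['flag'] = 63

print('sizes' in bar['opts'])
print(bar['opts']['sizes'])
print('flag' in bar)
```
True
[237, 228, 356]
False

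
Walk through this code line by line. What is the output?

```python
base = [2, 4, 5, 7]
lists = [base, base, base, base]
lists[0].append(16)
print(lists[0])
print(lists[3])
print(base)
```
[2, 4, 5, 7, 16]
[2, 4, 5, 7, 16]
[2, 4, 5, 7, 16]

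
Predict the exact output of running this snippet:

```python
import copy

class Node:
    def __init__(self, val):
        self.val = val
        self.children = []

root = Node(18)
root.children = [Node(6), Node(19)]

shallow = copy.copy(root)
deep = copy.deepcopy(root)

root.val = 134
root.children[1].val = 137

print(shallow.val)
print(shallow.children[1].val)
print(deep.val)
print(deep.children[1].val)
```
18
137
18
19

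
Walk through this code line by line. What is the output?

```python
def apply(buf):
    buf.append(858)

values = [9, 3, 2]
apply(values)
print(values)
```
[9, 3, 2, 858]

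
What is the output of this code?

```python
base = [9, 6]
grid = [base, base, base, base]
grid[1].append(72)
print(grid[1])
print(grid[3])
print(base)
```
[9, 6, 72]
[9, 6, 72]
[9, 6, 72]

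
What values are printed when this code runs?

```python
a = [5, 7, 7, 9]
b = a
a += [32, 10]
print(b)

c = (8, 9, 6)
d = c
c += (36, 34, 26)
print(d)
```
[5, 7, 7, 9, 32, 10]
(8, 9, 6)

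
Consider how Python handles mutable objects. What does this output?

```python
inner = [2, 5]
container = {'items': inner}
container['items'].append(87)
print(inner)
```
[2, 5, 87]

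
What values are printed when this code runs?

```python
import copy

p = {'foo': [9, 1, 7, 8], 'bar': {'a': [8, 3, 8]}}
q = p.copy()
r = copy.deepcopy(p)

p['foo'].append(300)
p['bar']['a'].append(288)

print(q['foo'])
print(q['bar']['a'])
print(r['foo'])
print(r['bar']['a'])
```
[9, 1, 7, 8, 300]
[8, 3, 8, 288]
[9, 1, 7, 8]
[8, 3, 8]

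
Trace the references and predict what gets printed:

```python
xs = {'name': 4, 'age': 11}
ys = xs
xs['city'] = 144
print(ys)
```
{'name': 4, 'age': 11, 'city': 144}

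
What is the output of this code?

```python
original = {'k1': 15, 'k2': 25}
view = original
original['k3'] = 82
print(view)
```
{'k1': 15, 'k2': 25, 'k3': 82}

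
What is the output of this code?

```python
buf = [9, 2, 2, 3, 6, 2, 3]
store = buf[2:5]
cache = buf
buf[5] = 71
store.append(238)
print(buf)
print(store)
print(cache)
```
[9, 2, 2, 3, 6, 71, 3]
[2, 3, 6, 238]
[9, 2, 2, 3, 6, 71, 3]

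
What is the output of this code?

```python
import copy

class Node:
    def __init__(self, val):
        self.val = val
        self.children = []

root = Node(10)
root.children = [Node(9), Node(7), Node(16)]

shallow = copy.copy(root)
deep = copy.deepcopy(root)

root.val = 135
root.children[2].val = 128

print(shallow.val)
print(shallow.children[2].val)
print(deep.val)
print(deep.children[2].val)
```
10
128
10
16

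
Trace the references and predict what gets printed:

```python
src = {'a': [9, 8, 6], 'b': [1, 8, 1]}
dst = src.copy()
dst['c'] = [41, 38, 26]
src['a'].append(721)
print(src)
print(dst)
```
{'a': [9, 8, 6, 721], 'b': [1, 8, 1]}
{'a': [9, 8, 6, 721], 'b': [1, 8, 1], 'c': [41, 38, 26]}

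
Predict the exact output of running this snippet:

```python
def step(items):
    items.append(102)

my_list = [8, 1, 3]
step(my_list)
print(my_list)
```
[8, 1, 3, 102]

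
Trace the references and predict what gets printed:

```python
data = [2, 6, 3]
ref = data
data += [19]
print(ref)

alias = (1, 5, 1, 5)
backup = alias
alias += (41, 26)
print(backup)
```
[2, 6, 3, 19]
(1, 5, 1, 5)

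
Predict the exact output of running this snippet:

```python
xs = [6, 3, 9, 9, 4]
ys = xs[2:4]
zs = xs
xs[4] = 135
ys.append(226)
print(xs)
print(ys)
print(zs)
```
[6, 3, 9, 9, 135]
[9, 9, 226]
[6, 3, 9, 9, 135]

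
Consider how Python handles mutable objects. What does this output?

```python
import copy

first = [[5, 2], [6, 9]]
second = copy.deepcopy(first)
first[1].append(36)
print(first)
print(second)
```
[[5, 2], [6, 9, 36]]
[[5, 2], [6, 9]]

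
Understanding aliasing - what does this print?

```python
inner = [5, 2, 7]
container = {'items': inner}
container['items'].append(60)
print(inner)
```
[5, 2, 7, 60]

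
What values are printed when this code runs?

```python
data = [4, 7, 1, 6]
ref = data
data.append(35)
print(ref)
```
[4, 7, 1, 6, 35]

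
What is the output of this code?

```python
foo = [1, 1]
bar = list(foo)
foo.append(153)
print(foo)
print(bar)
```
[1, 1, 153]
[1, 1]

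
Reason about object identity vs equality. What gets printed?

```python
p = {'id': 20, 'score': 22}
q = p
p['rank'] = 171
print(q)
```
{'id': 20, 'score': 22, 'rank': 171}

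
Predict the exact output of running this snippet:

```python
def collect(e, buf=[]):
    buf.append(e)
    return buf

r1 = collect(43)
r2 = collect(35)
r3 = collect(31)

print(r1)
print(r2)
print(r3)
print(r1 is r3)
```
[43, 35, 31]
[43, 35, 31]
[43, 35, 31]
True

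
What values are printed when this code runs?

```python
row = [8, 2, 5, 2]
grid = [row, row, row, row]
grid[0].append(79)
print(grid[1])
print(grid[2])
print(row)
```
[8, 2, 5, 2, 79]
[8, 2, 5, 2, 79]
[8, 2, 5, 2, 79]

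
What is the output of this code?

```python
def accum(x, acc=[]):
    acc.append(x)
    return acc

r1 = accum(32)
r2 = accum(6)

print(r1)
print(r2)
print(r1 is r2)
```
[32, 6]
[32, 6]
True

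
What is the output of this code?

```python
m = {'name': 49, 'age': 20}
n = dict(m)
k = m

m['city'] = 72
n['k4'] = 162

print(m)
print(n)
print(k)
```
{'name': 49, 'age': 20, 'city': 72}
{'name': 49, 'age': 20, 'k4': 162}
{'name': 49, 'age': 20, 'city': 72}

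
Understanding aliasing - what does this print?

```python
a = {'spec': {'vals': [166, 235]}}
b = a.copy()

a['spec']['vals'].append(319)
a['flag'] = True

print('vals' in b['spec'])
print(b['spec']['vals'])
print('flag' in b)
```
True
[166, 235, 319]
False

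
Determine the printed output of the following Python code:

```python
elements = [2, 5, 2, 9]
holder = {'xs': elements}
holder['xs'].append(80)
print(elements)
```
[2, 5, 2, 9, 80]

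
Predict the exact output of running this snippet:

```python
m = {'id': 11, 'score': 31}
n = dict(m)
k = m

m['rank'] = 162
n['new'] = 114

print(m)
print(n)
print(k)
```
{'id': 11, 'score': 31, 'rank': 162}
{'id': 11, 'score': 31, 'new': 114}
{'id': 11, 'score': 31, 'rank': 162}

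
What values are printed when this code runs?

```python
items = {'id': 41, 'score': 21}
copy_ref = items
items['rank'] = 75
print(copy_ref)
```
{'id': 41, 'score': 21, 'rank': 75}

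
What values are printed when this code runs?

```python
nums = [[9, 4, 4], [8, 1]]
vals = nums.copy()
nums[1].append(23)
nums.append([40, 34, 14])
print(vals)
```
[[9, 4, 4], [8, 1, 23]]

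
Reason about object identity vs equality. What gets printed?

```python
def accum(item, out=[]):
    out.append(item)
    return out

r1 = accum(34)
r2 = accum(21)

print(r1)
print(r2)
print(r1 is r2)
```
[34, 21]
[34, 21]
True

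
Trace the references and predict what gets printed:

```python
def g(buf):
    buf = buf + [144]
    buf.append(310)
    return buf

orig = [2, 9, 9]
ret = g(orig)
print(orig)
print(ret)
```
[2, 9, 9]
[2, 9, 9, 144, 310]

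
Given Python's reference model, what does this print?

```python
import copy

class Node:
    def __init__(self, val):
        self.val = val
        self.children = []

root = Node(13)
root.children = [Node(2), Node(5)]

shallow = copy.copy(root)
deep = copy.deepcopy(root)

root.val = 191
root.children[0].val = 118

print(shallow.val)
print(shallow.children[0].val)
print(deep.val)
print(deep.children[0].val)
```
13
118
13
2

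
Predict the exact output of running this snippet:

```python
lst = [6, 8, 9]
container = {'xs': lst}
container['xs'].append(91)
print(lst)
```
[6, 8, 9, 91]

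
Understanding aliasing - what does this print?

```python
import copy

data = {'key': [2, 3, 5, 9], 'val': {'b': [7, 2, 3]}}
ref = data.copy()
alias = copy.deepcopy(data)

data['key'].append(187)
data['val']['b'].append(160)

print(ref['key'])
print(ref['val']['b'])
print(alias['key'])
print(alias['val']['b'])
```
[2, 3, 5, 9, 187]
[7, 2, 3, 160]
[2, 3, 5, 9]
[7, 2, 3]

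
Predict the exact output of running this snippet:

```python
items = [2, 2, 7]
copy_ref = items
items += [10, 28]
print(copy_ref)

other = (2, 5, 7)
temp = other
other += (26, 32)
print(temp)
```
[2, 2, 7, 10, 28]
(2, 5, 7)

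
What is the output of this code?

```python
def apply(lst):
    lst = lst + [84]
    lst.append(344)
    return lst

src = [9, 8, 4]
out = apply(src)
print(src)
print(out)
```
[9, 8, 4]
[9, 8, 4, 84, 344]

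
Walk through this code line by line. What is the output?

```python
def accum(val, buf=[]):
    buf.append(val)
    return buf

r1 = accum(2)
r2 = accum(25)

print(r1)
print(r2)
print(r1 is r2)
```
[2, 25]
[2, 25]
True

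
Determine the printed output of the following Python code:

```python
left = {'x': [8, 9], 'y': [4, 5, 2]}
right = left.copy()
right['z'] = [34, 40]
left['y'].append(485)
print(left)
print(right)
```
{'x': [8, 9], 'y': [4, 5, 2, 485]}
{'x': [8, 9], 'y': [4, 5, 2, 485], 'z': [34, 40]}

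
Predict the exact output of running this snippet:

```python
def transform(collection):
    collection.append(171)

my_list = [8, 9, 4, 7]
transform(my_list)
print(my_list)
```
[8, 9, 4, 7, 171]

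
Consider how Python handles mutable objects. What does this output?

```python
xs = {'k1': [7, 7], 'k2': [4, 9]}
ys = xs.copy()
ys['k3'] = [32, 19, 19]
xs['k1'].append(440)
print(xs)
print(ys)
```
{'k1': [7, 7, 440], 'k2': [4, 9]}
{'k1': [7, 7, 440], 'k2': [4, 9], 'k3': [32, 19, 19]}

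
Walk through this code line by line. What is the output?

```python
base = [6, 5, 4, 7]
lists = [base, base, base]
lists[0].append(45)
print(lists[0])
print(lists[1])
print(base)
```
[6, 5, 4, 7, 45]
[6, 5, 4, 7, 45]
[6, 5, 4, 7, 45]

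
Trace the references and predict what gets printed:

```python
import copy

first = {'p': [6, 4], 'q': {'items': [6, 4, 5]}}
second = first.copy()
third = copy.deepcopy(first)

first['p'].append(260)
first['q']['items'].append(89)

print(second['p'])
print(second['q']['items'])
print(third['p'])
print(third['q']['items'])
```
[6, 4, 260]
[6, 4, 5, 89]
[6, 4]
[6, 4, 5]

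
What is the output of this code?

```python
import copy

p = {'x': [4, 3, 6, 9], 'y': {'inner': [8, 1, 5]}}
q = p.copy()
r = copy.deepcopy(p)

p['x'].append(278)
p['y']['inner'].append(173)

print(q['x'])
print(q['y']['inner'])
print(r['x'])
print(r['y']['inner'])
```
[4, 3, 6, 9, 278]
[8, 1, 5, 173]
[4, 3, 6, 9]
[8, 1, 5]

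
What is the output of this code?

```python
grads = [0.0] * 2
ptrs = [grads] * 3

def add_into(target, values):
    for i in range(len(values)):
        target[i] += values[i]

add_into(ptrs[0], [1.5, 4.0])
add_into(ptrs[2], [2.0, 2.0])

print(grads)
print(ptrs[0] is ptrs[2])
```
[3.5, 6.0]
True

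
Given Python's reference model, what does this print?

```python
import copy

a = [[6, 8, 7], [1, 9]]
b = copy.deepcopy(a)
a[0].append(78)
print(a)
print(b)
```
[[6, 8, 7, 78], [1, 9]]
[[6, 8, 7], [1, 9]]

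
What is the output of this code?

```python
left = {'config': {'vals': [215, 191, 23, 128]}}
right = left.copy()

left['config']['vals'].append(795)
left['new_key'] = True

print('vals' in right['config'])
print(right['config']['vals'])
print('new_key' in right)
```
True
[215, 191, 23, 128, 795]
False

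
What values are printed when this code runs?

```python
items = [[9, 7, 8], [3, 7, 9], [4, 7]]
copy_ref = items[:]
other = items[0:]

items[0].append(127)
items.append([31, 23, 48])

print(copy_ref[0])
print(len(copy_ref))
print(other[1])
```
[9, 7, 8, 127]
3
[3, 7, 9]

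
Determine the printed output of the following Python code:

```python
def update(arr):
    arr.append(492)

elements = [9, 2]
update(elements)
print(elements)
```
[9, 2, 492]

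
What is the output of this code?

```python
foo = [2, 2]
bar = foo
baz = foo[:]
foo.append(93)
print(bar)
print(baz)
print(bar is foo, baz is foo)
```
[2, 2, 93]
[2, 2]
True False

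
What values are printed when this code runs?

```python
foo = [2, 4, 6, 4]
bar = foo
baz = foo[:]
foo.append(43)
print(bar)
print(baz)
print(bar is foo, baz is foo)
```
[2, 4, 6, 4, 43]
[2, 4, 6, 4]
True False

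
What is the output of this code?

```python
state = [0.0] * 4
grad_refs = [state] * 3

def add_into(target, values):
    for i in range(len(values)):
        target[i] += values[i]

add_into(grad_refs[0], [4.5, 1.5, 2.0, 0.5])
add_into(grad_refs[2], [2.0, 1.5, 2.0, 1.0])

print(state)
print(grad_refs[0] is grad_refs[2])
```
[6.5, 3.0, 4.0, 1.5]
True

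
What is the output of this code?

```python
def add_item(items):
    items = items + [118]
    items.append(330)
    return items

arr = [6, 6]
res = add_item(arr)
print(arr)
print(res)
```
[6, 6]
[6, 6, 118, 330]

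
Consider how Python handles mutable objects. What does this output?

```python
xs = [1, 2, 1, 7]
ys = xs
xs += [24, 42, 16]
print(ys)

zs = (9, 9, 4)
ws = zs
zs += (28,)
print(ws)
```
[1, 2, 1, 7, 24, 42, 16]
(9, 9, 4)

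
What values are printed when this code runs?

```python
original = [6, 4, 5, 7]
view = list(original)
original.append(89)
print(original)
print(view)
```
[6, 4, 5, 7, 89]
[6, 4, 5, 7]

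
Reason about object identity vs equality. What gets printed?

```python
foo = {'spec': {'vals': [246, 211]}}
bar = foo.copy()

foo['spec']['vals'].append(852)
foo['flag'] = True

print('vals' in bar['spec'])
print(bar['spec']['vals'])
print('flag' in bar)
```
True
[246, 211, 852]
False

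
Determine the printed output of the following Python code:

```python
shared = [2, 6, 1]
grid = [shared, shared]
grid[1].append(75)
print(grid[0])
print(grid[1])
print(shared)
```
[2, 6, 1, 75]
[2, 6, 1, 75]
[2, 6, 1, 75]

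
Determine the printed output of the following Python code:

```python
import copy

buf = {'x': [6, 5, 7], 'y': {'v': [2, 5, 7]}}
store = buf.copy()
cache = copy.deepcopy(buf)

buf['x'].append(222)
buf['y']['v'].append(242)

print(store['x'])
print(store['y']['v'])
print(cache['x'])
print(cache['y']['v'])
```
[6, 5, 7, 222]
[2, 5, 7, 242]
[6, 5, 7]
[2, 5, 7]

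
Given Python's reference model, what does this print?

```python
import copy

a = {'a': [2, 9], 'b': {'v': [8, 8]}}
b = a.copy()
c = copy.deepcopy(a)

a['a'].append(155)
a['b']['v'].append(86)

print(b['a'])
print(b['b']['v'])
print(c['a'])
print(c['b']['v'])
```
[2, 9, 155]
[8, 8, 86]
[2, 9]
[8, 8]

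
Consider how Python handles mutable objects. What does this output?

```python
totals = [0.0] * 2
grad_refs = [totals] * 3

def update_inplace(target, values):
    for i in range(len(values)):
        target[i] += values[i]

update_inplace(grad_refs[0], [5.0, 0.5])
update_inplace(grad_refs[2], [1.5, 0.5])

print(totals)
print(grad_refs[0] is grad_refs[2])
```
[6.5, 1.0]
True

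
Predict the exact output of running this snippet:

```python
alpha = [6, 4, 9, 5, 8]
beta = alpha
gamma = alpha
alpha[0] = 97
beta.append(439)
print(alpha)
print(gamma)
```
[97, 4, 9, 5, 8, 439]
[97, 4, 9, 5, 8, 439]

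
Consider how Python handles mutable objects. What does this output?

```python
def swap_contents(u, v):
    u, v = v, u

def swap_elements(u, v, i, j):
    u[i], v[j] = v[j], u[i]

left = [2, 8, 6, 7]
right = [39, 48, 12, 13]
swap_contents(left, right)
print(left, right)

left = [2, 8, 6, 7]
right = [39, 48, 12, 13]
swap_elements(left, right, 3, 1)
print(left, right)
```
[2, 8, 6, 7] [39, 48, 12, 13]
[2, 8, 6, 48] [39, 7, 12, 13]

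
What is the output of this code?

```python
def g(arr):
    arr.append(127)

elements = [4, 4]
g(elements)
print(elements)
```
[4, 4, 127]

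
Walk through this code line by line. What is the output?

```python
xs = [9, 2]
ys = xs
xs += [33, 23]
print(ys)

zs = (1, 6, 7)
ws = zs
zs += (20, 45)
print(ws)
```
[9, 2, 33, 23]
(1, 6, 7)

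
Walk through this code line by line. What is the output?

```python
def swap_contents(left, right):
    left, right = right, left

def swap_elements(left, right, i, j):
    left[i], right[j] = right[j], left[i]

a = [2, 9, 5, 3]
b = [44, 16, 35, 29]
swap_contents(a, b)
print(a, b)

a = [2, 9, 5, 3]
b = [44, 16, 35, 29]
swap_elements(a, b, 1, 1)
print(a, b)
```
[2, 9, 5, 3] [44, 16, 35, 29]
[2, 16, 5, 3] [44, 9, 35, 29]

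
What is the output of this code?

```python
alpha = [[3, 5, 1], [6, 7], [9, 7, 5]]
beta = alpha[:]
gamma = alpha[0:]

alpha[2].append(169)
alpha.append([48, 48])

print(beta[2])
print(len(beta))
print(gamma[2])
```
[9, 7, 5, 169]
3
[9, 7, 5, 169]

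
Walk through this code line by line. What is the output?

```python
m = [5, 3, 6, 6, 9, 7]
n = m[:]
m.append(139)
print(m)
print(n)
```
[5, 3, 6, 6, 9, 7, 139]
[5, 3, 6, 6, 9, 7]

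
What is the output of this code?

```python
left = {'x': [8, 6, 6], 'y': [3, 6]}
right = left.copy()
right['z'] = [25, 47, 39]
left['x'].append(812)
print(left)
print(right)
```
{'x': [8, 6, 6, 812], 'y': [3, 6]}
{'x': [8, 6, 6, 812], 'y': [3, 6], 'z': [25, 47, 39]}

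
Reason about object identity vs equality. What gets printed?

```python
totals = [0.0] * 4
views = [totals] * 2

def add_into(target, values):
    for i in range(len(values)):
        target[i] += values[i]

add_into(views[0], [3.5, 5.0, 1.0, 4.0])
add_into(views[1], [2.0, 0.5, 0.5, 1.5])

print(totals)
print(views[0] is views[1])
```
[5.5, 5.5, 1.5, 5.5]
True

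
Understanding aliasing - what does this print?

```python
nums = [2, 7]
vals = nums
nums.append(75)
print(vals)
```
[2, 7, 75]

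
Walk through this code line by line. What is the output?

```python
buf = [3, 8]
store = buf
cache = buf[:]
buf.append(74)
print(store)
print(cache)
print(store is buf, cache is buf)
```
[3, 8, 74]
[3, 8]
True False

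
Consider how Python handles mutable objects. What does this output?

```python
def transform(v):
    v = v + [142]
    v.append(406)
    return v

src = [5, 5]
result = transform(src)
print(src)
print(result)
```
[5, 5]
[5, 5, 142, 406]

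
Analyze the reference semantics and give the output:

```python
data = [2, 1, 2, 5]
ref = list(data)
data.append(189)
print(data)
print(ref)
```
[2, 1, 2, 5, 189]
[2, 1, 2, 5]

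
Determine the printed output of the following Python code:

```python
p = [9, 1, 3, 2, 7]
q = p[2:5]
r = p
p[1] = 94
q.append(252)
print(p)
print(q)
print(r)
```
[9, 94, 3, 2, 7]
[3, 2, 7, 252]
[9, 94, 3, 2, 7]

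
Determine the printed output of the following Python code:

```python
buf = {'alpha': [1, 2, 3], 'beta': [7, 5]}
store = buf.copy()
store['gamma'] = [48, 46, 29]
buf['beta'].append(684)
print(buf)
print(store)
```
{'alpha': [1, 2, 3], 'beta': [7, 5, 684]}
{'alpha': [1, 2, 3], 'beta': [7, 5, 684], 'gamma': [48, 46, 29]}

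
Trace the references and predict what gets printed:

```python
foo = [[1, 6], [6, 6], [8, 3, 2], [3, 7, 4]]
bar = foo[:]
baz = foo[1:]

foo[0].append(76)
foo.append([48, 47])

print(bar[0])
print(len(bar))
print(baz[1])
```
[1, 6, 76]
4
[8, 3, 2]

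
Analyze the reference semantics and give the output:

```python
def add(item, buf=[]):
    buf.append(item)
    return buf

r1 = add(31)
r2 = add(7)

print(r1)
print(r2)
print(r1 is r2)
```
[31, 7]
[31, 7]
True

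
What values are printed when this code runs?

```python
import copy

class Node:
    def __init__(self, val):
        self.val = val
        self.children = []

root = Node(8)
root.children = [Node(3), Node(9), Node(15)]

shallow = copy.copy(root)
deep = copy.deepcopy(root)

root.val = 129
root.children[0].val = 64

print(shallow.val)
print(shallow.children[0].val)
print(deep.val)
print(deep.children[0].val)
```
8
64
8
3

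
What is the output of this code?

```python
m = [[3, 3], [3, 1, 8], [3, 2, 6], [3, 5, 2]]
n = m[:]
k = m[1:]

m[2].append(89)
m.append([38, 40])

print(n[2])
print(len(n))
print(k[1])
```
[3, 2, 6, 89]
4
[3, 2, 6, 89]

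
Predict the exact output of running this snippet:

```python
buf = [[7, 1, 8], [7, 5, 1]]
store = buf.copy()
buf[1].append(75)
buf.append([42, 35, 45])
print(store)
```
[[7, 1, 8], [7, 5, 1, 75]]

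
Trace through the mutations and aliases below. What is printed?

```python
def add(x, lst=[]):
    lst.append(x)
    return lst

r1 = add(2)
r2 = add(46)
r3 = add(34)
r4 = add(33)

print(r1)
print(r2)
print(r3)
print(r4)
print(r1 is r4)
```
[2, 46, 34, 33]
[2, 46, 34, 33]
[2, 46, 34, 33]
[2, 46, 34, 33]
True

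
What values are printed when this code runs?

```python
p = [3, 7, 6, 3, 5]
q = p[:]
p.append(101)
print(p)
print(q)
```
[3, 7, 6, 3, 5, 101]
[3, 7, 6, 3, 5]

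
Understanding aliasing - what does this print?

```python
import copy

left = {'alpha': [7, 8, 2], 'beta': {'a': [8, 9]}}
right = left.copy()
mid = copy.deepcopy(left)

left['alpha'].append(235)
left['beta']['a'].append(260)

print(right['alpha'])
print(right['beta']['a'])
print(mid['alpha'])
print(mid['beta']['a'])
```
[7, 8, 2, 235]
[8, 9, 260]
[7, 8, 2]
[8, 9]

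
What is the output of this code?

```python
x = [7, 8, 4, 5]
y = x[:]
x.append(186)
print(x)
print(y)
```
[7, 8, 4, 5, 186]
[7, 8, 4, 5]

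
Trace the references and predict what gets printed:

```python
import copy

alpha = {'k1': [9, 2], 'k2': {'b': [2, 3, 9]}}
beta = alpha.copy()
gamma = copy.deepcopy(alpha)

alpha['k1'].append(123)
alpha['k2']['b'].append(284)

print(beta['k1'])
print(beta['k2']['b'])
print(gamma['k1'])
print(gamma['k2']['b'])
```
[9, 2, 123]
[2, 3, 9, 284]
[9, 2]
[2, 3, 9]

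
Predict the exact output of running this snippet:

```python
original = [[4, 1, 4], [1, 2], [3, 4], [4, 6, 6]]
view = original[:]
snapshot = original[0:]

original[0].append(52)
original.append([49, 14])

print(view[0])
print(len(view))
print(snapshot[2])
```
[4, 1, 4, 52]
4
[3, 4]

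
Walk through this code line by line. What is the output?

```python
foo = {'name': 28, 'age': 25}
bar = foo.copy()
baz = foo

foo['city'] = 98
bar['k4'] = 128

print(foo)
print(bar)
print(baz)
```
{'name': 28, 'age': 25, 'city': 98}
{'name': 28, 'age': 25, 'k4': 128}
{'name': 28, 'age': 25, 'city': 98}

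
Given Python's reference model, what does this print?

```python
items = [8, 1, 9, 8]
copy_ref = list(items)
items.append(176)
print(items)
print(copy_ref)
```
[8, 1, 9, 8, 176]
[8, 1, 9, 8]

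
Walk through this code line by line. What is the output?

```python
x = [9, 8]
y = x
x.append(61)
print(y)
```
[9, 8, 61]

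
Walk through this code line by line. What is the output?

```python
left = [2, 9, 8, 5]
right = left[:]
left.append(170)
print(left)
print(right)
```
[2, 9, 8, 5, 170]
[2, 9, 8, 5]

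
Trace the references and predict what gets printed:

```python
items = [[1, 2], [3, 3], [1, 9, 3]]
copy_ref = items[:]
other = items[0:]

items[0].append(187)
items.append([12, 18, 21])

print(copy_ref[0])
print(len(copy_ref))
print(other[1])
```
[1, 2, 187]
3
[3, 3]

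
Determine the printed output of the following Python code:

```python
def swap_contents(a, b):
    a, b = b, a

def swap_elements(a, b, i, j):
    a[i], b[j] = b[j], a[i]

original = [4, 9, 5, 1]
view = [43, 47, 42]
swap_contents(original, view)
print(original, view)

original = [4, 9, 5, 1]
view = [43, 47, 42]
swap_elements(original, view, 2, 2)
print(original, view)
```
[4, 9, 5, 1] [43, 47, 42]
[4, 9, 42, 1] [43, 47, 5]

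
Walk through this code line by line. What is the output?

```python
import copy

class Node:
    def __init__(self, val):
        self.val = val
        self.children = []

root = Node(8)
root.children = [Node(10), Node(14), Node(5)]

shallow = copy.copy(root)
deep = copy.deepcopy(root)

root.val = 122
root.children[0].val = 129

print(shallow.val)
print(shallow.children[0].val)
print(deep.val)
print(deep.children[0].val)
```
8
129
8
10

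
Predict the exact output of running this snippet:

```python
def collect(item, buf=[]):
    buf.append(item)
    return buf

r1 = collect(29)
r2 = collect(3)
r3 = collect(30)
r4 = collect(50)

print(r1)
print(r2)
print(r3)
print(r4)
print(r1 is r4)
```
[29, 3, 30, 50]
[29, 3, 30, 50]
[29, 3, 30, 50]
[29, 3, 30, 50]
True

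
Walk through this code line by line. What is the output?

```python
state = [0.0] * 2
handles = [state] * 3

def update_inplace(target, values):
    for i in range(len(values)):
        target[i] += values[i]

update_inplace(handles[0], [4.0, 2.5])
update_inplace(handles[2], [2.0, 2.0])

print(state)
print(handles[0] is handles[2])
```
[6.0, 4.5]
True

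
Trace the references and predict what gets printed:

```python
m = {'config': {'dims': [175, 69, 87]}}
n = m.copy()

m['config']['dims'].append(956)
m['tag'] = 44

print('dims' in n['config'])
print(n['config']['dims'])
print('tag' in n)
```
True
[175, 69, 87, 956]
False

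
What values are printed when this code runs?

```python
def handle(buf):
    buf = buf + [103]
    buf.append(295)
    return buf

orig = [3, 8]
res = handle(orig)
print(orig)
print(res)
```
[3, 8]
[3, 8, 103, 295]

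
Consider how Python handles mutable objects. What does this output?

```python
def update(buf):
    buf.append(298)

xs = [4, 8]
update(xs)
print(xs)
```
[4, 8, 298]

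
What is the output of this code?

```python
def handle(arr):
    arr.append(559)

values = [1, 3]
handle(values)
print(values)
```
[1, 3, 559]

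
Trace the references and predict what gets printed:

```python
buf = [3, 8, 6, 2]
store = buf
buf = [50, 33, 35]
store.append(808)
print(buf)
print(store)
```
[50, 33, 35]
[3, 8, 6, 2, 808]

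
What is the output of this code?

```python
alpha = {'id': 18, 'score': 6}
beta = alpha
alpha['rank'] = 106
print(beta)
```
{'id': 18, 'score': 6, 'rank': 106}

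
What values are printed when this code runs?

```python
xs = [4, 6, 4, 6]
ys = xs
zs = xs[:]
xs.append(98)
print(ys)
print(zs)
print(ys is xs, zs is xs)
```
[4, 6, 4, 6, 98]
[4, 6, 4, 6]
True False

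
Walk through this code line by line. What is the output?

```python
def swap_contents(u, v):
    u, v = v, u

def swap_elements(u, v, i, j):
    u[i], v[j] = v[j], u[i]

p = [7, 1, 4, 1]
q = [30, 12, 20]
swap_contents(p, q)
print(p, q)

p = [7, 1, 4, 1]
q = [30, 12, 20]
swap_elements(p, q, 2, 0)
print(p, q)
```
[7, 1, 4, 1] [30, 12, 20]
[7, 1, 30, 1] [4, 12, 20]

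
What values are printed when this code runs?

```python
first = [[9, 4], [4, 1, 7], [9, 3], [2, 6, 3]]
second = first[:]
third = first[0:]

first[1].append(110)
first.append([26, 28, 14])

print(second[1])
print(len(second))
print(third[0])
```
[4, 1, 7, 110]
4
[9, 4]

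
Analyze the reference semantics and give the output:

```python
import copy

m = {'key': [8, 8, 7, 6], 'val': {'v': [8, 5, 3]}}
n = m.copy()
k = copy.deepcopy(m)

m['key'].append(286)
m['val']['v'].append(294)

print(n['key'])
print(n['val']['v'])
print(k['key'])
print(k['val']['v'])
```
[8, 8, 7, 6, 286]
[8, 5, 3, 294]
[8, 8, 7, 6]
[8, 5, 3]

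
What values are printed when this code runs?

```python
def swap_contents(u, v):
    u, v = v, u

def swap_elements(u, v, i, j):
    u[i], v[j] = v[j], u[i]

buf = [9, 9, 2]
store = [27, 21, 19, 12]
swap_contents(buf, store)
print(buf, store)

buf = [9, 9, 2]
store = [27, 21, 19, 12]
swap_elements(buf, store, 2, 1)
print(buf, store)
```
[9, 9, 2] [27, 21, 19, 12]
[9, 9, 21] [27, 2, 19, 12]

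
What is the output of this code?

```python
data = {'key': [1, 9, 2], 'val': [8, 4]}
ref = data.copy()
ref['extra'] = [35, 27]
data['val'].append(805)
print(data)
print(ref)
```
{'key': [1, 9, 2], 'val': [8, 4, 805]}
{'key': [1, 9, 2], 'val': [8, 4, 805], 'extra': [35, 27]}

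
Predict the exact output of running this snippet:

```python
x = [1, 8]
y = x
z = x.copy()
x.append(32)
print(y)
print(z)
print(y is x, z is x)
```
[1, 8, 32]
[1, 8]
True False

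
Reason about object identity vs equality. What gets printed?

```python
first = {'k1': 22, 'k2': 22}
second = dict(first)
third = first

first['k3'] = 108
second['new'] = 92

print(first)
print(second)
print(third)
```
{'k1': 22, 'k2': 22, 'k3': 108}
{'k1': 22, 'k2': 22, 'new': 92}
{'k1': 22, 'k2': 22, 'k3': 108}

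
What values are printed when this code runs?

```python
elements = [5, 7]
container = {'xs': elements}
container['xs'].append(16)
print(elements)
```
[5, 7, 16]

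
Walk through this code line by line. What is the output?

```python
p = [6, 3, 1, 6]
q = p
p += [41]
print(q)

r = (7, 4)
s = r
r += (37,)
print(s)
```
[6, 3, 1, 6, 41]
(7, 4)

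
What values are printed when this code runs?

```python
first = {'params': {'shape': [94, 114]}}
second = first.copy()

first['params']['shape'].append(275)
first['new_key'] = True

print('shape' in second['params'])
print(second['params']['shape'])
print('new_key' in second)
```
True
[94, 114, 275]
False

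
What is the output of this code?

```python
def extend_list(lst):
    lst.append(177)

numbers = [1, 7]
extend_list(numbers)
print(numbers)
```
[1, 7, 177]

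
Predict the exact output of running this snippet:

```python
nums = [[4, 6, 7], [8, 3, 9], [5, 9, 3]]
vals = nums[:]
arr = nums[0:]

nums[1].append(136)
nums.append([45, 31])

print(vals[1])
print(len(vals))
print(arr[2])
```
[8, 3, 9, 136]
3
[5, 9, 3]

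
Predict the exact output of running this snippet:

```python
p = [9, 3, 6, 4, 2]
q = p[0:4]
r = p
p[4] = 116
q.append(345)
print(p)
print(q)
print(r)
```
[9, 3, 6, 4, 116]
[9, 3, 6, 4, 345]
[9, 3, 6, 4, 116]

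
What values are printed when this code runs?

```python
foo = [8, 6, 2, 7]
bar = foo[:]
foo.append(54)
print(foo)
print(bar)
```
[8, 6, 2, 7, 54]
[8, 6, 2, 7]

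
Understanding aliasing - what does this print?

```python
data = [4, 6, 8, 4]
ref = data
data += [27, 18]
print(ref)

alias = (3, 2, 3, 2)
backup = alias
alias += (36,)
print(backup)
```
[4, 6, 8, 4, 27, 18]
(3, 2, 3, 2)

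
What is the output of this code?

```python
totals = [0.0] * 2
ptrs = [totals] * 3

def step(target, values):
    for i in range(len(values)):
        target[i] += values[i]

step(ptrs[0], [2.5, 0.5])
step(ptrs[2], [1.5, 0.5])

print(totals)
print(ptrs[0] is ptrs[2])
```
[4.0, 1.0]
True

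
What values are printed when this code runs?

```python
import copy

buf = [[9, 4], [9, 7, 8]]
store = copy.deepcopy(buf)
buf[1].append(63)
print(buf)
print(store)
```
[[9, 4], [9, 7, 8, 63]]
[[9, 4], [9, 7, 8]]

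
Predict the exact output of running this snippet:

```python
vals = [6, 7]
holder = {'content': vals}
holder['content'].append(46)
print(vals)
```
[6, 7, 46]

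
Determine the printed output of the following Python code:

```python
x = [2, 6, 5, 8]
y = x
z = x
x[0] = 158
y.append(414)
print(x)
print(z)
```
[158, 6, 5, 8, 414]
[158, 6, 5, 8, 414]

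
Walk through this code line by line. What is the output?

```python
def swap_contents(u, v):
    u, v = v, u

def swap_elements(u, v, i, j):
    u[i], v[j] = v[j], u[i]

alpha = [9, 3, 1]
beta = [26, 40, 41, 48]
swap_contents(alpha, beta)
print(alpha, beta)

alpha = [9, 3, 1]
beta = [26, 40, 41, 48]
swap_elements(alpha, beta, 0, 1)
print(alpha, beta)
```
[9, 3, 1] [26, 40, 41, 48]
[40, 3, 1] [26, 9, 41, 48]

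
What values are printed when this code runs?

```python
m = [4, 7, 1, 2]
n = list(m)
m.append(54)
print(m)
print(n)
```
[4, 7, 1, 2, 54]
[4, 7, 1, 2]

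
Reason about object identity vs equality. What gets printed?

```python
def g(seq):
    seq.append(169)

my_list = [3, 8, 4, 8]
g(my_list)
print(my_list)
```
[3, 8, 4, 8, 169]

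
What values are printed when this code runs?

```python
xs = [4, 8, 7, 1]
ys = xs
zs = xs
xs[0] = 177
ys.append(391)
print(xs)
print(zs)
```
[177, 8, 7, 1, 391]
[177, 8, 7, 1, 391]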